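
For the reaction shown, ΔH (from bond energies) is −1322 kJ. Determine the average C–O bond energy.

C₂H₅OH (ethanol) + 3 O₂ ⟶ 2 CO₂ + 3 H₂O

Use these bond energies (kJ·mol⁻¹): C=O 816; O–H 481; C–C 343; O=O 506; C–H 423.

D(C–O) ≈ 371 kJ/mol

Let D be the C–O bond energy.
Σ(broken) = 1×343 + 5×423 + 1×D + 1×481 + 3×506 = 4457 + D
Σ(formed) = 4×816 + 6×481 = 6150
ΔH = Σ(broken) − Σ(formed) = (4457 + D) − (6150) = −1693 + D
Setting this equal to −1322 kJ gives D = 371 kJ/mol.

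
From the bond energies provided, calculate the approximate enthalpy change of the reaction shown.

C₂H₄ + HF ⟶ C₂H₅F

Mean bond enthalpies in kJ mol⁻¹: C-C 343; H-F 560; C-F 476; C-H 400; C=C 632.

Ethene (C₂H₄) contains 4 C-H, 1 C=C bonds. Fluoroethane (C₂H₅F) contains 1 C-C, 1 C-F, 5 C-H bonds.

ΔH ≈ −27 kJ

Bonds broken (reactants):
  C-H: 4 × 400 = 1600
  C=C: 1 × 632 = 632
  H-F: 1 × 560 = 560
  Σ(broken) = 2792 kJ
Bonds formed (products):
  C-C: 1 × 343 = 343
  C-F: 1 × 476 = 476
  C-H: 5 × 400 = 2000
  Σ(formed) = 2819 kJ
ΔH = Σ(broken) − Σ(formed) = 2792 − 2819 = −27 kJ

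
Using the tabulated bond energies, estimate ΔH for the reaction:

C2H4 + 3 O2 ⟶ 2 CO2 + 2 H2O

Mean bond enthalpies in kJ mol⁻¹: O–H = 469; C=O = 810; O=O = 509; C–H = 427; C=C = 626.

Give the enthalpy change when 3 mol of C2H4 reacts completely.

Bonds broken (reactants):
  C–H: 4 × 427 = 1708
  C=C: 1 × 626 = 626
  O=O: 3 × 509 = 1527
  Σ(broken) = 3861 kJ
Bonds formed (products):
  C=O: 4 × 810 = 3240
  O–H: 4 × 469 = 1876
  Σ(formed) = 5116 kJ
ΔH = Σ(broken) − Σ(formed) = 3861 − 5116 = −1255 kJ
For 3× the reaction as written: 3 × (−1255) = −3765 kJ

ΔH = −3765 kJ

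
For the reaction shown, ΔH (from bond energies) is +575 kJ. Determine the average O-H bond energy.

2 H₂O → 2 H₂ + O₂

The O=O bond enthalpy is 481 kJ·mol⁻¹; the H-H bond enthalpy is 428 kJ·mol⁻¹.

Let D be the O-H bond energy.
Σ(broken) = 4×D = 4D
Σ(formed) = 2×428 + 1×481 = 1337
ΔH = Σ(broken) − Σ(formed) = (4D) − (1337) = −1337 + 4D
Setting this equal to +575 kJ gives 4D = 1912, so D = 478 kJ/mol.

D(O-H) ≈ 478 kJ/mol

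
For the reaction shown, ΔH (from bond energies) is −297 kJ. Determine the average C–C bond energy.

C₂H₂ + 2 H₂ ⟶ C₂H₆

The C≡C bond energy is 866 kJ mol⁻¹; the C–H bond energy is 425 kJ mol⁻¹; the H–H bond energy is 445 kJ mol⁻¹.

D(C–C) ≈ 353 kJ/mol

Let D be the C–C bond energy.
Σ(broken) = 1×866 + 2×425 + 2×445 = 2606
Σ(formed) = 1×D + 6×425 = 2550 + D
ΔH = Σ(broken) − Σ(formed) = (2606) − (2550 + D) = +56 − D
Setting this equal to −297 kJ gives D = 353 kJ/mol.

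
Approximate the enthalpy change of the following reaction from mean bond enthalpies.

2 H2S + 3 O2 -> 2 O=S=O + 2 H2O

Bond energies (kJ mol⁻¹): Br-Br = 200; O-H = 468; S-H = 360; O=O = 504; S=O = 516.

Bonds broken (reactants):
  O=O: 3 × 504 = 1512
  S-H: 4 × 360 = 1440
  Σ(broken) = 2952 kJ
Bonds formed (products):
  O-H: 4 × 468 = 1872
  S=O: 4 × 516 = 2064
  Σ(formed) = 3936 kJ
ΔH = Σ(broken) − Σ(formed) = 2952 − 3936 = −984 kJ

ΔH ≈ −984 kJ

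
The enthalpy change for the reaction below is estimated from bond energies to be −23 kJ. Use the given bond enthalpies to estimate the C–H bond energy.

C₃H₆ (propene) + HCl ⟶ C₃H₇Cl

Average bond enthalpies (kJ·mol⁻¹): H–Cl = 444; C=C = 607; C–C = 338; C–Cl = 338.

D(C–H) ≈ 398 kJ/mol

Let D be the C–H bond energy.
Σ(broken) = 1×338 + 6×D + 1×607 + 1×444 = 1389 + 6D
Σ(formed) = 2×338 + 1×338 + 7×D = 1014 + 7D
ΔH = Σ(broken) − Σ(formed) = (1389 + 6D) − (1014 + 7D) = +375 − D
Setting this equal to −23 kJ gives D = 398 kJ/mol.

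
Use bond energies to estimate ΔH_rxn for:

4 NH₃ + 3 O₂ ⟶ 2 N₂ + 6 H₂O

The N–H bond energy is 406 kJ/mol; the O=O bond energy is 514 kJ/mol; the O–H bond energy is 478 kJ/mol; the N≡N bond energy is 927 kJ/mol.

Bonds broken (reactants):
  N–H: 12 × 406 = 4872
  O=O: 3 × 514 = 1542
  Σ(broken) = 6414 kJ
Bonds formed (products):
  N≡N: 2 × 927 = 1854
  O–H: 12 × 478 = 5736
  Σ(formed) = 7590 kJ
ΔH = Σ(broken) − Σ(formed) = 6414 − 7590 = −1176 kJ

ΔH ≈ −1176 kJ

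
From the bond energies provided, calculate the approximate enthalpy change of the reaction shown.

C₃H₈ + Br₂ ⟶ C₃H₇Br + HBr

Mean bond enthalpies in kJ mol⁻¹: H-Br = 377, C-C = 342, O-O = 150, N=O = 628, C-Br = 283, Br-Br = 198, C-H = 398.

ΔH ≈ −64 kJ

Bonds broken (reactants):
  Br-Br: 1 × 198 = 198
  C-C: 2 × 342 = 684
  C-H: 8 × 398 = 3184
  Σ(broken) = 4066 kJ
Bonds formed (products):
  C-Br: 1 × 283 = 283
  C-C: 2 × 342 = 684
  C-H: 7 × 398 = 2786
  H-Br: 1 × 377 = 377
  Σ(formed) = 4130 kJ
ΔH = Σ(broken) − Σ(formed) = 4066 − 4130 = −64 kJ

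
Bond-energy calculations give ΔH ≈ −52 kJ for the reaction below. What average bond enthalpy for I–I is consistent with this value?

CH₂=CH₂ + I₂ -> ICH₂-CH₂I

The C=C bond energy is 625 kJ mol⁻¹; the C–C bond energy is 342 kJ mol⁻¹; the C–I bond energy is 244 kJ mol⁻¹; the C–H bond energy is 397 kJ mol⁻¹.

D(I–I) ≈ 153 kJ/mol

Let D be the I–I bond energy.
Σ(broken) = 4×397 + 1×625 + 1×D = 2213 + D
Σ(formed) = 1×342 + 4×397 + 2×244 = 2418
ΔH = Σ(broken) − Σ(formed) = (2213 + D) − (2418) = −205 + D
Setting this equal to −52 kJ gives D = 153 kJ/mol.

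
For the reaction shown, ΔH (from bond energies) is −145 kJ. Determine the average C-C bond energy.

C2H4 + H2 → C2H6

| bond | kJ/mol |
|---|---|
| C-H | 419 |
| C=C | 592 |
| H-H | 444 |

D(C-C) ≈ 343 kJ/mol

Let D be the C-C bond energy.
Σ(broken) = 4×419 + 1×592 + 1×444 = 2712
Σ(formed) = 1×D + 6×419 = 2514 + D
ΔH = Σ(broken) − Σ(formed) = (2712) − (2514 + D) = +198 − D
Setting this equal to −145 kJ gives D = 343 kJ/mol.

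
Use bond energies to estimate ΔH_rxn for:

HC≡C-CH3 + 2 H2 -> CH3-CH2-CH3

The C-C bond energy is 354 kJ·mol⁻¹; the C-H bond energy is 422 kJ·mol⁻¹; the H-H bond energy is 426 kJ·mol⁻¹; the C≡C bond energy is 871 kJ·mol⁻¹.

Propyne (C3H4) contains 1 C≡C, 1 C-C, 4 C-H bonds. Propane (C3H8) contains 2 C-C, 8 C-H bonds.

ΔH ≈ −319 kJ

Bonds broken (reactants):
  C≡C: 1 × 871 = 871
  C-C: 1 × 354 = 354
  C-H: 4 × 422 = 1688
  H-H: 2 × 426 = 852
  Σ(broken) = 3765 kJ
Bonds formed (products):
  C-C: 2 × 354 = 708
  C-H: 8 × 422 = 3376
  Σ(formed) = 4084 kJ
ΔH = Σ(broken) − Σ(formed) = 3765 − 4084 = −319 kJ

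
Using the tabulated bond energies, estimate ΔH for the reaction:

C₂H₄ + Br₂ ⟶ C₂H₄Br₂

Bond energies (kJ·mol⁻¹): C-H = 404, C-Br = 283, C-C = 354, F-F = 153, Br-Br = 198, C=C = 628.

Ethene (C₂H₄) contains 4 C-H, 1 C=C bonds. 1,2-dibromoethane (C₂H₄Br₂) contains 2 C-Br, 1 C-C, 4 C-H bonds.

ΔH ≈ −94 kJ

Bonds broken (reactants):
  Br-Br: 1 × 198 = 198
  C-H: 4 × 404 = 1616
  C=C: 1 × 628 = 628
  Σ(broken) = 2442 kJ
Bonds formed (products):
  C-Br: 2 × 283 = 566
  C-C: 1 × 354 = 354
  C-H: 4 × 404 = 1616
  Σ(formed) = 2536 kJ
ΔH = Σ(broken) − Σ(formed) = 2442 − 2536 = −94 kJ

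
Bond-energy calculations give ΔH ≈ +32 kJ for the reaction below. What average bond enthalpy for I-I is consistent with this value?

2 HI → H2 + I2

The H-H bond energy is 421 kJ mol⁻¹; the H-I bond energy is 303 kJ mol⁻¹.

D(I-I) ≈ 153 kJ/mol

Let D be the I-I bond energy.
Σ(broken) = 2×303 = 606
Σ(formed) = 1×421 + 1×D = 421 + D
ΔH = Σ(broken) − Σ(formed) = (606) − (421 + D) = +185 − D
Setting this equal to +32 kJ gives D = 153 kJ/mol.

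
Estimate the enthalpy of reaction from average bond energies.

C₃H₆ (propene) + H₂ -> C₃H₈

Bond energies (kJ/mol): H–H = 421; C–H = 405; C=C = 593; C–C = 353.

ΔH ≈ −149 kJ

Bonds broken (reactants):
  C–C: 1 × 353 = 353
  C–H: 6 × 405 = 2430
  C=C: 1 × 593 = 593
  H–H: 1 × 421 = 421
  Σ(broken) = 3797 kJ
Bonds formed (products):
  C–C: 2 × 353 = 706
  C–H: 8 × 405 = 3240
  Σ(formed) = 3946 kJ
ΔH = Σ(broken) − Σ(formed) = 3797 − 3946 = −149 kJ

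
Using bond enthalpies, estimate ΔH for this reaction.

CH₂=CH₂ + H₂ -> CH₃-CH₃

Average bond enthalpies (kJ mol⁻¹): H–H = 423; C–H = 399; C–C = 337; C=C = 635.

ΔH ≈ −77 kJ

Bonds broken (reactants):
  C–H: 4 × 399 = 1596
  C=C: 1 × 635 = 635
  H–H: 1 × 423 = 423
  Σ(broken) = 2654 kJ
Bonds formed (products):
  C–C: 1 × 337 = 337
  C–H: 6 × 399 = 2394
  Σ(formed) = 2731 kJ
ΔH = Σ(broken) − Σ(formed) = 2654 − 2731 = −77 kJ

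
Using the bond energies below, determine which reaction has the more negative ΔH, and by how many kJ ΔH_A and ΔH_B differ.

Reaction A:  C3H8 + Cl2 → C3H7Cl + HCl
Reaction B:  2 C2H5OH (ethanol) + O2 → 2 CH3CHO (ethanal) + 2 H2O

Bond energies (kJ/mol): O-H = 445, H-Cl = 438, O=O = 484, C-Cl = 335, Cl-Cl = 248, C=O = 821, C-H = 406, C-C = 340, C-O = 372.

Reaction B, by 373 kJ

Reaction A:
  Bonds broken (reactants):
    C-C: 2 × 340 = 680
    C-H: 8 × 406 = 3248
    Cl-Cl: 1 × 248 = 248
    Σ(broken) = 4176 kJ
  Bonds formed (products):
    C-C: 2 × 340 = 680
    C-Cl: 1 × 335 = 335
    C-H: 7 × 406 = 2842
    H-Cl: 1 × 438 = 438
    Σ(formed) = 4295 kJ
  ΔH_A = 4176 − 4295 = −119 kJ
Reaction B:
  Bonds broken (reactants):
    C-C: 2 × 340 = 680
    C-H: 10 × 406 = 4060
    C-O: 2 × 372 = 744
    O-H: 2 × 445 = 890
    O=O: 1 × 484 = 484
    Σ(broken) = 6858 kJ
  Bonds formed (products):
    C-C: 2 × 340 = 680
    C-H: 8 × 406 = 3248
    C=O: 2 × 821 = 1642
    O-H: 4 × 445 = 1780
    Σ(formed) = 7350 kJ
  ΔH_B = 6858 − 7350 = −492 kJ
ΔH_A − ΔH_B = +373 kJ, so reaction B has the more negative ΔH; |ΔH_A − ΔH_B| = 373 kJ.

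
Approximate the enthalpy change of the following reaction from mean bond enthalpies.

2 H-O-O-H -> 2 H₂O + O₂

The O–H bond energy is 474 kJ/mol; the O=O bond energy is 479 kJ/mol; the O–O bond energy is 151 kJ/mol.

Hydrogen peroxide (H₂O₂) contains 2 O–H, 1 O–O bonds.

ΔH ≈ −177 kJ

Bonds broken (reactants):
  O–H: 4 × 474 = 1896
  O–O: 2 × 151 = 302
  Σ(broken) = 2198 kJ
Bonds formed (products):
  O–H: 4 × 474 = 1896
  O=O: 1 × 479 = 479
  Σ(formed) = 2375 kJ
ΔH = Σ(broken) − Σ(formed) = 2198 − 2375 = −177 kJ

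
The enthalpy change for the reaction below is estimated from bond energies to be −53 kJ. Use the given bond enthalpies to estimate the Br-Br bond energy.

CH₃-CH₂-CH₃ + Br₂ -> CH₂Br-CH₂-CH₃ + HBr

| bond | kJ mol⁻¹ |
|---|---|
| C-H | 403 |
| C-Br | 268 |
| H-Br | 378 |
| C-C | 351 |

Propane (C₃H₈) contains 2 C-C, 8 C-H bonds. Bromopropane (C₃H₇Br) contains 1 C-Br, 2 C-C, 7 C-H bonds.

Let D be the Br-Br bond energy.
Σ(broken) = 1×D + 2×351 + 8×403 = 3926 + D
Σ(formed) = 1×268 + 2×351 + 7×403 + 1×378 = 4169
ΔH = Σ(broken) − Σ(formed) = (3926 + D) − (4169) = −243 + D
Setting this equal to −53 kJ gives D = 190 kJ/mol.

D(Br-Br) ≈ 190 kJ/mol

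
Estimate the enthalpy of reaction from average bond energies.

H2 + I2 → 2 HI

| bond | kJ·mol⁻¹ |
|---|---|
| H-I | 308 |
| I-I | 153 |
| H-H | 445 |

Bonds broken (reactants):
  H-H: 1 × 445 = 445
  I-I: 1 × 153 = 153
  Σ(broken) = 598 kJ
Bonds formed (products):
  H-I: 2 × 308 = 616
  Σ(formed) = 616 kJ
ΔH = Σ(broken) − Σ(formed) = 598 − 616 = −18 kJ

ΔH ≈ −18 kJ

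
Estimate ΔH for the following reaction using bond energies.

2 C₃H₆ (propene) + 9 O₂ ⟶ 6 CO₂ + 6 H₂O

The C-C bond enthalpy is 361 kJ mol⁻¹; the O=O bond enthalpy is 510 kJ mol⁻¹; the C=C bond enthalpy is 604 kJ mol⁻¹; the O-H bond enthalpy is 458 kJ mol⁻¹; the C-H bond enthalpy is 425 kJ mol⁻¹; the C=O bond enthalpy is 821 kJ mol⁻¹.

ΔH ≈ −3728 kJ

Bonds broken (reactants):
  C-C: 2 × 361 = 722
  C-H: 12 × 425 = 5100
  C=C: 2 × 604 = 1208
  O=O: 9 × 510 = 4590
  Σ(broken) = 11620 kJ
Bonds formed (products):
  C=O: 12 × 821 = 9852
  O-H: 12 × 458 = 5496
  Σ(formed) = 15348 kJ
ΔH = Σ(broken) − Σ(formed) = 11620 − 15348 = −3728 kJ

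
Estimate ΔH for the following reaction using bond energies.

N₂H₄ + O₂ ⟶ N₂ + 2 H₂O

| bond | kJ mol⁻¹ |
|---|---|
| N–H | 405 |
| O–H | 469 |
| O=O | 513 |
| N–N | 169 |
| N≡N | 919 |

ΔH ≈ −493 kJ

Bonds broken (reactants):
  N–H: 4 × 405 = 1620
  N–N: 1 × 169 = 169
  O=O: 1 × 513 = 513
  Σ(broken) = 2302 kJ
Bonds formed (products):
  N≡N: 1 × 919 = 919
  O–H: 4 × 469 = 1876
  Σ(formed) = 2795 kJ
ΔH = Σ(broken) − Σ(formed) = 2302 − 2795 = −493 kJ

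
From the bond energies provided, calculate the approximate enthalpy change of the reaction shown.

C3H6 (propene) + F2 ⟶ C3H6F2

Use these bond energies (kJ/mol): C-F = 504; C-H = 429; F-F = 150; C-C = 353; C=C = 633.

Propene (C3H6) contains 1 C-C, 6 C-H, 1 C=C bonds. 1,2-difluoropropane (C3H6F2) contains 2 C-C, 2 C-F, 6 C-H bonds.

Bonds broken (reactants):
  C-C: 1 × 353 = 353
  C-H: 6 × 429 = 2574
  C=C: 1 × 633 = 633
  F-F: 1 × 150 = 150
  Σ(broken) = 3710 kJ
Bonds formed (products):
  C-C: 2 × 353 = 706
  C-F: 2 × 504 = 1008
  C-H: 6 × 429 = 2574
  Σ(formed) = 4288 kJ
ΔH = Σ(broken) − Σ(formed) = 3710 − 4288 = −578 kJ

ΔH ≈ −578 kJ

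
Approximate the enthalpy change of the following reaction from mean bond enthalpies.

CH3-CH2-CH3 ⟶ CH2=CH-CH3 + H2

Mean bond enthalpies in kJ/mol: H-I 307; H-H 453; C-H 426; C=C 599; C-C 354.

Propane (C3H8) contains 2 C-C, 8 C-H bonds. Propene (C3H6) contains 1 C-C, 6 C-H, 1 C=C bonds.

ΔH ≈ +154 kJ

Bonds broken (reactants):
  C-C: 2 × 354 = 708
  C-H: 8 × 426 = 3408
  Σ(broken) = 4116 kJ
Bonds formed (products):
  C-C: 1 × 354 = 354
  C-H: 6 × 426 = 2556
  C=C: 1 × 599 = 599
  H-H: 1 × 453 = 453
  Σ(formed) = 3962 kJ
ΔH = Σ(broken) − Σ(formed) = 4116 − 3962 = +154 kJ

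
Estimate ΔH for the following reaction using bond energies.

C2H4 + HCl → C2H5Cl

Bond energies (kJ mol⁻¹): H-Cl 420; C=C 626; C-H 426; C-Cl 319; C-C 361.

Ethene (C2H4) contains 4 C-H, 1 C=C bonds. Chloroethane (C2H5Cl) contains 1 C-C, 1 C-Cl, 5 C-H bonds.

Bonds broken (reactants):
  C-H: 4 × 426 = 1704
  C=C: 1 × 626 = 626
  H-Cl: 1 × 420 = 420
  Σ(broken) = 2750 kJ
Bonds formed (products):
  C-C: 1 × 361 = 361
  C-Cl: 1 × 319 = 319
  C-H: 5 × 426 = 2130
  Σ(formed) = 2810 kJ
ΔH = Σ(broken) − Σ(formed) = 2750 − 2810 = −60 kJ

ΔH ≈ −60 kJ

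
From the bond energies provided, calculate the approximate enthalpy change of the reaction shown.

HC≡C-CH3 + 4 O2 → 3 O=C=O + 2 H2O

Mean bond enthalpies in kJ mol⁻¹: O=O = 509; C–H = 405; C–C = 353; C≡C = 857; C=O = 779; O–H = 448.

ΔH ≈ −1600 kJ

Bonds broken (reactants):
  C≡C: 1 × 857 = 857
  C–C: 1 × 353 = 353
  C–H: 4 × 405 = 1620
  O=O: 4 × 509 = 2036
  Σ(broken) = 4866 kJ
Bonds formed (products):
  C=O: 6 × 779 = 4674
  O–H: 4 × 448 = 1792
  Σ(formed) = 6466 kJ
ΔH = Σ(broken) − Σ(formed) = 4866 − 6466 = −1600 kJ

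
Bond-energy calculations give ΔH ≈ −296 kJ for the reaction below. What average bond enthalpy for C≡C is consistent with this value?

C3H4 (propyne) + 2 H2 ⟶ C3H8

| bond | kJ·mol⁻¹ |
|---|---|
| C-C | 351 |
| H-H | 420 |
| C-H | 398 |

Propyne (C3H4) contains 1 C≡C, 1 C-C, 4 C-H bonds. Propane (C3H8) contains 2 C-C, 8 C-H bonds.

Let D be the C≡C bond energy.
Σ(broken) = 1×D + 1×351 + 4×398 + 2×420 = 2783 + D
Σ(formed) = 2×351 + 8×398 = 3886
ΔH = Σ(broken) − Σ(formed) = (2783 + D) − (3886) = −1103 + D
Setting this equal to −296 kJ gives D = 807 kJ/mol.

D(C≡C) ≈ 807 kJ/mol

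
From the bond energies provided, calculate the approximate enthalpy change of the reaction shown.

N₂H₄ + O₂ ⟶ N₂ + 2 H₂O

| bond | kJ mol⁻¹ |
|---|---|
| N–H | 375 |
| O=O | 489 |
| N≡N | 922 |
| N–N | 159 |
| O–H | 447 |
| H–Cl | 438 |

ΔH ≈ −562 kJ

Bonds broken (reactants):
  N–H: 4 × 375 = 1500
  N–N: 1 × 159 = 159
  O=O: 1 × 489 = 489
  Σ(broken) = 2148 kJ
Bonds formed (products):
  N≡N: 1 × 922 = 922
  O–H: 4 × 447 = 1788
  Σ(formed) = 2710 kJ
ΔH = Σ(broken) − Σ(formed) = 2148 − 2710 = −562 kJ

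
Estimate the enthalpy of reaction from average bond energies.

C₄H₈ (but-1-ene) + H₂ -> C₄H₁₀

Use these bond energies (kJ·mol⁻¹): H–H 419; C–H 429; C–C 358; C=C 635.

Bonds broken (reactants):
  C–C: 2 × 358 = 716
  C–H: 8 × 429 = 3432
  C=C: 1 × 635 = 635
  H–H: 1 × 419 = 419
  Σ(broken) = 5202 kJ
Bonds formed (products):
  C–C: 3 × 358 = 1074
  C–H: 10 × 429 = 4290
  Σ(formed) = 5364 kJ
ΔH = Σ(broken) − Σ(formed) = 5202 − 5364 = −162 kJ

ΔH ≈ −162 kJ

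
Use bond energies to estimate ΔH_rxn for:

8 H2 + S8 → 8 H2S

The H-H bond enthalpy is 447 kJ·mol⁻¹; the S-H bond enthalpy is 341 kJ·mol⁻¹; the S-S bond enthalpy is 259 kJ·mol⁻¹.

ΔH ≈ +192 kJ

Bonds broken (reactants):
  H-H: 8 × 447 = 3576
  S-S: 8 × 259 = 2072
  Σ(broken) = 5648 kJ
Bonds formed (products):
  S-H: 16 × 341 = 5456
  Σ(formed) = 5456 kJ
ΔH = Σ(broken) − Σ(formed) = 5648 − 5456 = +192 kJ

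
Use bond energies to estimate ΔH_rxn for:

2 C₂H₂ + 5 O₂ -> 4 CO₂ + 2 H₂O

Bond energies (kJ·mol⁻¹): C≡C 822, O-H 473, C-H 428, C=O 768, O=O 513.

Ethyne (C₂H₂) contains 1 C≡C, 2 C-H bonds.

ΔH ≈ −2115 kJ

Bonds broken (reactants):
  C≡C: 2 × 822 = 1644
  C-H: 4 × 428 = 1712
  O=O: 5 × 513 = 2565
  Σ(broken) = 5921 kJ
Bonds formed (products):
  C=O: 8 × 768 = 6144
  O-H: 4 × 473 = 1892
  Σ(formed) = 8036 kJ
ΔH = Σ(broken) − Σ(formed) = 5921 − 8036 = −2115 kJ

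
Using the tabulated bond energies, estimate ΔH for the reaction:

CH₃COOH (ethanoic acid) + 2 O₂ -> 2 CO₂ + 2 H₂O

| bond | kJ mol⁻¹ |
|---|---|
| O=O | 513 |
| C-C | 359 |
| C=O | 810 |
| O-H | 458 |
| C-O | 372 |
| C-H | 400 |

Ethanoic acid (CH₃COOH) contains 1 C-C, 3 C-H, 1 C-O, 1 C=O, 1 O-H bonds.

Bonds broken (reactants):
  C-C: 1 × 359 = 359
  C-H: 3 × 400 = 1200
  C-O: 1 × 372 = 372
  C=O: 1 × 810 = 810
  O-H: 1 × 458 = 458
  O=O: 2 × 513 = 1026
  Σ(broken) = 4225 kJ
Bonds formed (products):
  C=O: 4 × 810 = 3240
  O-H: 4 × 458 = 1832
  Σ(formed) = 5072 kJ
ΔH = Σ(broken) − Σ(formed) = 4225 − 5072 = −847 kJ

ΔH ≈ −847 kJ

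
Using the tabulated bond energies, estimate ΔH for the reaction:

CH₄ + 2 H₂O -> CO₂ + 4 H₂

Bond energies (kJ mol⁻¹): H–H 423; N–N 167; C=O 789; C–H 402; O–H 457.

Bonds broken (reactants):
  C–H: 4 × 402 = 1608
  O–H: 4 × 457 = 1828
  Σ(broken) = 3436 kJ
Bonds formed (products):
  C=O: 2 × 789 = 1578
  H–H: 4 × 423 = 1692
  Σ(formed) = 3270 kJ
ΔH = Σ(broken) − Σ(formed) = 3436 − 3270 = +166 kJ

ΔH ≈ +166 kJ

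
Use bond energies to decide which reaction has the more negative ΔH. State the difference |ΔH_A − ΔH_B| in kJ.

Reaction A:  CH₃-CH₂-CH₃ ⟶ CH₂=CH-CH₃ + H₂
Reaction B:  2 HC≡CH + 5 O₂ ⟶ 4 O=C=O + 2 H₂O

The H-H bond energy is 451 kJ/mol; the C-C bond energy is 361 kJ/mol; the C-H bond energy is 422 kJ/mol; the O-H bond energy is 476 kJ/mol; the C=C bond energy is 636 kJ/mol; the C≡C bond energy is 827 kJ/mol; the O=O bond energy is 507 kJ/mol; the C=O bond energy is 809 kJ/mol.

Reaction A:
  Bonds broken (reactants):
    C-C: 2 × 361 = 722
    C-H: 8 × 422 = 3376
    Σ(broken) = 4098 kJ
  Bonds formed (products):
    C-C: 1 × 361 = 361
    C-H: 6 × 422 = 2532
    C=C: 1 × 636 = 636
    H-H: 1 × 451 = 451
    Σ(formed) = 3980 kJ
  ΔH_A = 4098 − 3980 = +118 kJ
Reaction B:
  Bonds broken (reactants):
    C≡C: 2 × 827 = 1654
    C-H: 4 × 422 = 1688
    O=O: 5 × 507 = 2535
    Σ(broken) = 5877 kJ
  Bonds formed (products):
    C=O: 8 × 809 = 6472
    O-H: 4 × 476 = 1904
    Σ(formed) = 8376 kJ
  ΔH_B = 5877 − 8376 = −2499 kJ
ΔH_A − ΔH_B = +2617 kJ, so reaction B has the more negative ΔH; |ΔH_A − ΔH_B| = 2617 kJ.

Reaction B, by 2617 kJ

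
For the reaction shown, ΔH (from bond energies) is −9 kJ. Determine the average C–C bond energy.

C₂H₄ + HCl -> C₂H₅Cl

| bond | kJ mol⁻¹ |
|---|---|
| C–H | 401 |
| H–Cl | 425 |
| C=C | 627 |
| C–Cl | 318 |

D(C–C) ≈ 342 kJ/mol

Let D be the C–C bond energy.
Σ(broken) = 4×401 + 1×627 + 1×425 = 2656
Σ(formed) = 1×D + 1×318 + 5×401 = 2323 + D
ΔH = Σ(broken) − Σ(formed) = (2656) − (2323 + D) = +333 − D
Setting this equal to −9 kJ gives D = 342 kJ/mol.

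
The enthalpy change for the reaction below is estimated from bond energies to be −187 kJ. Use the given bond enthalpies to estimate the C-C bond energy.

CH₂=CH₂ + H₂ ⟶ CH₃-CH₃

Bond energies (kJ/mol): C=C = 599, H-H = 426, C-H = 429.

D(C-C) ≈ 354 kJ/mol

Let D be the C-C bond energy.
Σ(broken) = 4×429 + 1×599 + 1×426 = 2741
Σ(formed) = 1×D + 6×429 = 2574 + D
ΔH = Σ(broken) − Σ(formed) = (2741) − (2574 + D) = +167 − D
Setting this equal to −187 kJ gives D = 354 kJ/mol.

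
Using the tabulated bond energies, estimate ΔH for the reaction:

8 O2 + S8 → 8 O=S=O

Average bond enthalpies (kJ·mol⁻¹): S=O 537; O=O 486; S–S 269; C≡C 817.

Bonds broken (reactants):
  O=O: 8 × 486 = 3888
  S–S: 8 × 269 = 2152
  Σ(broken) = 6040 kJ
Bonds formed (products):
  S=O: 16 × 537 = 8592
  Σ(formed) = 8592 kJ
ΔH = Σ(broken) − Σ(formed) = 6040 − 8592 = −2552 kJ

ΔH ≈ −2552 kJ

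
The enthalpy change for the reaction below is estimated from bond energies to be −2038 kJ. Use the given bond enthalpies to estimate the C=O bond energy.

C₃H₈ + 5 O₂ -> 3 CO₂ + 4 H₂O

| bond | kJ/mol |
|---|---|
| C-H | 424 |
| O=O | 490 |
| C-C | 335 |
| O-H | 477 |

D(C=O) ≈ 789 kJ/mol

Let D be the C=O bond energy.
Σ(broken) = 2×335 + 8×424 + 5×490 = 6512
Σ(formed) = 6×D + 8×477 = 3816 + 6D
ΔH = Σ(broken) − Σ(formed) = (6512) − (3816 + 6D) = +2696 − 6D
Setting this equal to −2038 kJ gives 6D = 4734, so D = 789 kJ/mol.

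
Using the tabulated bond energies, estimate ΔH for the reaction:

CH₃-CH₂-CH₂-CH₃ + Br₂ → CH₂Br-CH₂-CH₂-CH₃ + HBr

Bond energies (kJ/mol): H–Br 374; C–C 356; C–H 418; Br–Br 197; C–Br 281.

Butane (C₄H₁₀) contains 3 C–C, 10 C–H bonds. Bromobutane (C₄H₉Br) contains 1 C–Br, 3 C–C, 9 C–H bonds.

Bonds broken (reactants):
  Br–Br: 1 × 197 = 197
  C–C: 3 × 356 = 1068
  C–H: 10 × 418 = 4180
  Σ(broken) = 5445 kJ
Bonds formed (products):
  C–Br: 1 × 281 = 281
  C–C: 3 × 356 = 1068
  C–H: 9 × 418 = 3762
  H–Br: 1 × 374 = 374
  Σ(formed) = 5485 kJ
ΔH = Σ(broken) − Σ(formed) = 5445 − 5485 = −40 kJ

ΔH ≈ −40 kJ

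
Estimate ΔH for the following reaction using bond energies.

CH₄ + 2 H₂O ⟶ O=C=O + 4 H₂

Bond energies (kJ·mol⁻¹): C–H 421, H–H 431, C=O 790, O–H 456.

ΔH ≈ +204 kJ

Bonds broken (reactants):
  C–H: 4 × 421 = 1684
  O–H: 4 × 456 = 1824
  Σ(broken) = 3508 kJ
Bonds formed (products):
  C=O: 2 × 790 = 1580
  H–H: 4 × 431 = 1724
  Σ(formed) = 3304 kJ
ΔH = Σ(broken) − Σ(formed) = 3508 − 3304 = +204 kJ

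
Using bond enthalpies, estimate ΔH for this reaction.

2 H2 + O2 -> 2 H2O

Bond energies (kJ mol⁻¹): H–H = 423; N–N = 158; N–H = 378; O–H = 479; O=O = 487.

ΔH ≈ −583 kJ

Bonds broken (reactants):
  H–H: 2 × 423 = 846
  O=O: 1 × 487 = 487
  Σ(broken) = 1333 kJ
Bonds formed (products):
  O–H: 4 × 479 = 1916
  Σ(formed) = 1916 kJ
ΔH = Σ(broken) − Σ(formed) = 1333 − 1916 = −583 kJ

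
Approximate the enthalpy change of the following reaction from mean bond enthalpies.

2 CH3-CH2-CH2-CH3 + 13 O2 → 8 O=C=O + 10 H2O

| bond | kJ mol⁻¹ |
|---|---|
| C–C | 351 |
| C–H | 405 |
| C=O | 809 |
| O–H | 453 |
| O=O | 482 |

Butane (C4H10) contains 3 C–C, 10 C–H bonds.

ΔH ≈ −5532 kJ

Bonds broken (reactants):
  C–C: 6 × 351 = 2106
  C–H: 20 × 405 = 8100
  O=O: 13 × 482 = 6266
  Σ(broken) = 16472 kJ
Bonds formed (products):
  C=O: 16 × 809 = 12944
  O–H: 20 × 453 = 9060
  Σ(formed) = 22004 kJ
ΔH = Σ(broken) − Σ(formed) = 16472 − 22004 = −5532 kJ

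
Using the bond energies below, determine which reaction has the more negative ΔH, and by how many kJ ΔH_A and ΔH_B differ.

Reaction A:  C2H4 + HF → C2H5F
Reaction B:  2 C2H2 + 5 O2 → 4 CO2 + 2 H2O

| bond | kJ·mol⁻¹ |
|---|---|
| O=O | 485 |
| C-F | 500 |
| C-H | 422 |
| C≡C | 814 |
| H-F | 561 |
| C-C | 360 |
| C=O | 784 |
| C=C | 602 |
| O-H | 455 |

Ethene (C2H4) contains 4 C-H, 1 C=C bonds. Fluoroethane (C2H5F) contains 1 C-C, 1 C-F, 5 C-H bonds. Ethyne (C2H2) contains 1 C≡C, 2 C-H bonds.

Reaction A:
  Bonds broken (reactants):
    C-H: 4 × 422 = 1688
    C=C: 1 × 602 = 602
    H-F: 1 × 561 = 561
    Σ(broken) = 2851 kJ
  Bonds formed (products):
    C-C: 1 × 360 = 360
    C-F: 1 × 500 = 500
    C-H: 5 × 422 = 2110
    Σ(formed) = 2970 kJ
  ΔH_A = 2851 − 2970 = −119 kJ
Reaction B:
  Bonds broken (reactants):
    C≡C: 2 × 814 = 1628
    C-H: 4 × 422 = 1688
    O=O: 5 × 485 = 2425
    Σ(broken) = 5741 kJ
  Bonds formed (products):
    C=O: 8 × 784 = 6272
    O-H: 4 × 455 = 1820
    Σ(formed) = 8092 kJ
  ΔH_B = 5741 − 8092 = −2351 kJ
ΔH_A − ΔH_B = +2232 kJ, so reaction B has the more negative ΔH; |ΔH_A − ΔH_B| = 2232 kJ.

Reaction B, by 2232 kJ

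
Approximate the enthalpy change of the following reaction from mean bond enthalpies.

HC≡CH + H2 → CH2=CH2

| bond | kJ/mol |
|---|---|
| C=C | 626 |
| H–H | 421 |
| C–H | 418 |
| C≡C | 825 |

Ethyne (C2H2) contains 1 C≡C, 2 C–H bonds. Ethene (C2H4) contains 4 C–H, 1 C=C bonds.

Bonds broken (reactants):
  C≡C: 1 × 825 = 825
  C–H: 2 × 418 = 836
  H–H: 1 × 421 = 421
  Σ(broken) = 2082 kJ
Bonds formed (products):
  C–H: 4 × 418 = 1672
  C=C: 1 × 626 = 626
  Σ(formed) = 2298 kJ
ΔH = Σ(broken) − Σ(formed) = 2082 − 2298 = −216 kJ

ΔH ≈ −216 kJ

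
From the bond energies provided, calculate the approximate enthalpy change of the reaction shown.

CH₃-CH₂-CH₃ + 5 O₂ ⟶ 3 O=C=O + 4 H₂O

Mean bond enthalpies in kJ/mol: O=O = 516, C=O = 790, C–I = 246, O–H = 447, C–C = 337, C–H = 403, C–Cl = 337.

ΔH ≈ −1838 kJ

Bonds broken (reactants):
  C–C: 2 × 337 = 674
  C–H: 8 × 403 = 3224
  O=O: 5 × 516 = 2580
  Σ(broken) = 6478 kJ
Bonds formed (products):
  C=O: 6 × 790 = 4740
  O–H: 8 × 447 = 3576
  Σ(formed) = 8316 kJ
ΔH = Σ(broken) − Σ(formed) = 6478 − 8316 = −1838 kJ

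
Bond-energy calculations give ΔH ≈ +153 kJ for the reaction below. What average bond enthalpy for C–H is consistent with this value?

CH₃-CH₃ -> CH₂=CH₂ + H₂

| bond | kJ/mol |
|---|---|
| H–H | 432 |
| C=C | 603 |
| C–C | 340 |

Let D be the C–H bond energy.
Σ(broken) = 1×340 + 6×D = 340 + 6D
Σ(formed) = 4×D + 1×603 + 1×432 = 1035 + 4D
ΔH = Σ(broken) − Σ(formed) = (340 + 6D) − (1035 + 4D) = −695 + 2D
Setting this equal to +153 kJ gives 2D = 848, so D = 424 kJ/mol.

D(C–H) ≈ 424 kJ/mol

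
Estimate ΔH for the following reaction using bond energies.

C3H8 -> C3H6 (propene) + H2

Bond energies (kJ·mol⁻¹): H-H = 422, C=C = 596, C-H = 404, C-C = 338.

Bonds broken (reactants):
  C-C: 2 × 338 = 676
  C-H: 8 × 404 = 3232
  Σ(broken) = 3908 kJ
Bonds formed (products):
  C-C: 1 × 338 = 338
  C-H: 6 × 404 = 2424
  C=C: 1 × 596 = 596
  H-H: 1 × 422 = 422
  Σ(formed) = 3780 kJ
ΔH = Σ(broken) − Σ(formed) = 3908 − 3780 = +128 kJ

ΔH ≈ +128 kJ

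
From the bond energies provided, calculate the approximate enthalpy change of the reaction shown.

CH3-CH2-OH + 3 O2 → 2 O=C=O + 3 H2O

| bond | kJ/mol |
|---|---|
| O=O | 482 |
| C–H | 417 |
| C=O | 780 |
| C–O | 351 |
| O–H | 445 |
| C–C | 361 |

Bonds broken (reactants):
  C–C: 1 × 361 = 361
  C–H: 5 × 417 = 2085
  C–O: 1 × 351 = 351
  O–H: 1 × 445 = 445
  O=O: 3 × 482 = 1446
  Σ(broken) = 4688 kJ
Bonds formed (products):
  C=O: 4 × 780 = 3120
  O–H: 6 × 445 = 2670
  Σ(formed) = 5790 kJ
ΔH = Σ(broken) − Σ(formed) = 4688 − 5790 = −1102 kJ

ΔH ≈ −1102 kJ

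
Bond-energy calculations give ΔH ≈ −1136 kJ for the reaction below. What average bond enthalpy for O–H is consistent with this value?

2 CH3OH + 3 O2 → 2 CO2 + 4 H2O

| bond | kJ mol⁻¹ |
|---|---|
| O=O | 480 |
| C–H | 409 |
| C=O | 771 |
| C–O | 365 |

D(O–H) ≈ 446 kJ/mol

Let D be the O–H bond energy.
Σ(broken) = 6×409 + 2×365 + 2×D + 3×480 = 4624 + 2D
Σ(formed) = 4×771 + 8×D = 3084 + 8D
ΔH = Σ(broken) − Σ(formed) = (4624 + 2D) − (3084 + 8D) = +1540 − 6D
Setting this equal to −1136 kJ gives 6D = 2676, so D = 446 kJ/mol.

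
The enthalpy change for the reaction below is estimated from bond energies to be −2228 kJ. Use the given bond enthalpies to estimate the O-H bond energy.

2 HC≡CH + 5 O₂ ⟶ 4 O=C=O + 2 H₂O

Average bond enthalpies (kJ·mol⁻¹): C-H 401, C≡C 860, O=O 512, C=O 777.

D(O-H) ≈ 474 kJ/mol

Let D be the O-H bond energy.
Σ(broken) = 2×860 + 4×401 + 5×512 = 5884
Σ(formed) = 8×777 + 4×D = 6216 + 4D
ΔH = Σ(broken) − Σ(formed) = (5884) − (6216 + 4D) = −332 − 4D
Setting this equal to −2228 kJ gives 4D = 1896, so D = 474 kJ/mol.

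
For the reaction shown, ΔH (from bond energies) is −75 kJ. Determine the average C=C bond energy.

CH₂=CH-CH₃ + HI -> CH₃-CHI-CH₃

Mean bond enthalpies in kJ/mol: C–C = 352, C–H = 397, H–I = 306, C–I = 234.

Let D be the C=C bond energy.
Σ(broken) = 1×352 + 6×397 + 1×D + 1×306 = 3040 + D
Σ(formed) = 2×352 + 7×397 + 1×234 = 3717
ΔH = Σ(broken) − Σ(formed) = (3040 + D) − (3717) = −677 + D
Setting this equal to −75 kJ gives D = 602 kJ/mol.

D(C=C) ≈ 602 kJ/mol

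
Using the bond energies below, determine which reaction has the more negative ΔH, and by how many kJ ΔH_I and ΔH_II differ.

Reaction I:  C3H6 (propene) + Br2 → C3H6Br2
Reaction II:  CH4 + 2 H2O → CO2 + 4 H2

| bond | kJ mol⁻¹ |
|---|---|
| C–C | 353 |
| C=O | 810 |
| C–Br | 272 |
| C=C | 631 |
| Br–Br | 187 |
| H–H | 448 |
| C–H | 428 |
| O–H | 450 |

Reaction I, by 179 kJ

Reaction I:
  Bonds broken (reactants):
    Br–Br: 1 × 187 = 187
    C–C: 1 × 353 = 353
    C–H: 6 × 428 = 2568
    C=C: 1 × 631 = 631
    Σ(broken) = 3739 kJ
  Bonds formed (products):
    C–Br: 2 × 272 = 544
    C–C: 2 × 353 = 706
    C–H: 6 × 428 = 2568
    Σ(formed) = 3818 kJ
  ΔH_I = 3739 − 3818 = −79 kJ
Reaction II:
  Bonds broken (reactants):
    C–H: 4 × 428 = 1712
    O–H: 4 × 450 = 1800
    Σ(broken) = 3512 kJ
  Bonds formed (products):
    C=O: 2 × 810 = 1620
    H–H: 4 × 448 = 1792
    Σ(formed) = 3412 kJ
  ΔH_II = 3512 − 3412 = +100 kJ
ΔH_I − ΔH_II = −179 kJ, so reaction I has the more negative ΔH; |ΔH_I − ΔH_II| = 179 kJ.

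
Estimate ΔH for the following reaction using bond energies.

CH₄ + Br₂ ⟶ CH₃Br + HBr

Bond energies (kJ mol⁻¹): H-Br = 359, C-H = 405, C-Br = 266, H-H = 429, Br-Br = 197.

ΔH ≈ −23 kJ

Bonds broken (reactants):
  Br-Br: 1 × 197 = 197
  C-H: 4 × 405 = 1620
  Σ(broken) = 1817 kJ
Bonds formed (products):
  C-Br: 1 × 266 = 266
  C-H: 3 × 405 = 1215
  H-Br: 1 × 359 = 359
  Σ(formed) = 1840 kJ
ΔH = Σ(broken) − Σ(formed) = 1817 − 1840 = −23 kJ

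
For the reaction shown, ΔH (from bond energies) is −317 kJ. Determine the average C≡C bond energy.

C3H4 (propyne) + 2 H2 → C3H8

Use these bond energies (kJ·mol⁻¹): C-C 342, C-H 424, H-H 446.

Let D be the C≡C bond energy.
Σ(broken) = 1×D + 1×342 + 4×424 + 2×446 = 2930 + D
Σ(formed) = 2×342 + 8×424 = 4076
ΔH = Σ(broken) − Σ(formed) = (2930 + D) − (4076) = −1146 + D
Setting this equal to −317 kJ gives D = 829 kJ/mol.

D(C≡C) ≈ 829 kJ/mol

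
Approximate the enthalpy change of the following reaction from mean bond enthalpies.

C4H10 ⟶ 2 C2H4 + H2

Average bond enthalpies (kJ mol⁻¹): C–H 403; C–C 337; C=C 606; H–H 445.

ΔH ≈ +160 kJ

Bonds broken (reactants):
  C–C: 3 × 337 = 1011
  C–H: 10 × 403 = 4030
  Σ(broken) = 5041 kJ
Bonds formed (products):
  C–H: 8 × 403 = 3224
  C=C: 2 × 606 = 1212
  H–H: 1 × 445 = 445
  Σ(formed) = 4881 kJ
ΔH = Σ(broken) − Σ(formed) = 5041 − 4881 = +160 kJ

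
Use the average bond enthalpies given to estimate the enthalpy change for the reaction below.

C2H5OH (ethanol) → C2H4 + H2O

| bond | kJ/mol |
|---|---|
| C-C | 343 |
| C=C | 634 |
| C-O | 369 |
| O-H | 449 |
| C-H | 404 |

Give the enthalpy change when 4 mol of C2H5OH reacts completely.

Bonds broken (reactants):
  C-C: 1 × 343 = 343
  C-H: 5 × 404 = 2020
  C-O: 1 × 369 = 369
  O-H: 1 × 449 = 449
  Σ(broken) = 3181 kJ
Bonds formed (products):
  C-H: 4 × 404 = 1616
  C=C: 1 × 634 = 634
  O-H: 2 × 449 = 898
  Σ(formed) = 3148 kJ
ΔH = Σ(broken) − Σ(formed) = 3181 − 3148 = +33 kJ
For 4× the reaction as written: 4 × (+33) = +132 kJ

ΔH = +132 kJ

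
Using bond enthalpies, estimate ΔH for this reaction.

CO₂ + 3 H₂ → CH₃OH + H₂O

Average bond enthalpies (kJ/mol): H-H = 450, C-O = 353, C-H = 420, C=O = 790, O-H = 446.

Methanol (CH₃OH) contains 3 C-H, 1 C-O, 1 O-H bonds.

Bonds broken (reactants):
  C=O: 2 × 790 = 1580
  H-H: 3 × 450 = 1350
  Σ(broken) = 2930 kJ
Bonds formed (products):
  C-H: 3 × 420 = 1260
  C-O: 1 × 353 = 353
  O-H: 3 × 446 = 1338
  Σ(formed) = 2951 kJ
ΔH = Σ(broken) − Σ(formed) = 2930 − 2951 = −21 kJ

ΔH ≈ −21 kJ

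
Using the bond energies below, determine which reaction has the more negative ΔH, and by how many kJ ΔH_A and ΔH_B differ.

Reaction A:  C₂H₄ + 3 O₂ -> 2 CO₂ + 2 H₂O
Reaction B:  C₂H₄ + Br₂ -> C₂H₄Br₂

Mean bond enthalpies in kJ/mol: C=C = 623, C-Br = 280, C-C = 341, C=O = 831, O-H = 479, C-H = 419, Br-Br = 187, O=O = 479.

Reaction A, by 1413 kJ

Reaction A:
  Bonds broken (reactants):
    C-H: 4 × 419 = 1676
    C=C: 1 × 623 = 623
    O=O: 3 × 479 = 1437
    Σ(broken) = 3736 kJ
  Bonds formed (products):
    C=O: 4 × 831 = 3324
    O-H: 4 × 479 = 1916
    Σ(formed) = 5240 kJ
  ΔH_A = 3736 − 5240 = −1504 kJ
Reaction B:
  Bonds broken (reactants):
    Br-Br: 1 × 187 = 187
    C-H: 4 × 419 = 1676
    C=C: 1 × 623 = 623
    Σ(broken) = 2486 kJ
  Bonds formed (products):
    C-Br: 2 × 280 = 560
    C-C: 1 × 341 = 341
    C-H: 4 × 419 = 1676
    Σ(formed) = 2577 kJ
  ΔH_B = 2486 − 2577 = −91 kJ
ΔH_A − ΔH_B = −1413 kJ, so reaction A has the more negative ΔH; |ΔH_A − ΔH_B| = 1413 kJ.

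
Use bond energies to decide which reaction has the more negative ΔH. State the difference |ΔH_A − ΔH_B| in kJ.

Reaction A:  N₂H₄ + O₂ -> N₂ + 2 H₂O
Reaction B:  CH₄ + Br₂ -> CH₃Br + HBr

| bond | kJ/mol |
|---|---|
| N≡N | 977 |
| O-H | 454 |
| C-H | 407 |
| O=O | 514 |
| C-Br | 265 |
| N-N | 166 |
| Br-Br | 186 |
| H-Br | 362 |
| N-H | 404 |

Reaction A:
  Bonds broken (reactants):
    N-H: 4 × 404 = 1616
    N-N: 1 × 166 = 166
    O=O: 1 × 514 = 514
    Σ(broken) = 2296 kJ
  Bonds formed (products):
    N≡N: 1 × 977 = 977
    O-H: 4 × 454 = 1816
    Σ(formed) = 2793 kJ
  ΔH_A = 2296 − 2793 = −497 kJ
Reaction B:
  Bonds broken (reactants):
    Br-Br: 1 × 186 = 186
    C-H: 4 × 407 = 1628
    Σ(broken) = 1814 kJ
  Bonds formed (products):
    C-Br: 1 × 265 = 265
    C-H: 3 × 407 = 1221
    H-Br: 1 × 362 = 362
    Σ(formed) = 1848 kJ
  ΔH_B = 1814 − 1848 = −34 kJ
ΔH_A − ΔH_B = −463 kJ, so reaction A has the more negative ΔH; |ΔH_A − ΔH_B| = 463 kJ.

Reaction A, by 463 kJ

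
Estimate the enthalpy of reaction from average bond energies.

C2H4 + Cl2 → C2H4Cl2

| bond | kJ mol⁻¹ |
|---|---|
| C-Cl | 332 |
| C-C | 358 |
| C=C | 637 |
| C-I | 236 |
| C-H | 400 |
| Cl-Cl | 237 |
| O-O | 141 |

ΔH ≈ −148 kJ

Bonds broken (reactants):
  C-H: 4 × 400 = 1600
  C=C: 1 × 637 = 637
  Cl-Cl: 1 × 237 = 237
  Σ(broken) = 2474 kJ
Bonds formed (products):
  C-C: 1 × 358 = 358
  C-Cl: 2 × 332 = 664
  C-H: 4 × 400 = 1600
  Σ(formed) = 2622 kJ
ΔH = Σ(broken) − Σ(formed) = 2474 − 2622 = −148 kJ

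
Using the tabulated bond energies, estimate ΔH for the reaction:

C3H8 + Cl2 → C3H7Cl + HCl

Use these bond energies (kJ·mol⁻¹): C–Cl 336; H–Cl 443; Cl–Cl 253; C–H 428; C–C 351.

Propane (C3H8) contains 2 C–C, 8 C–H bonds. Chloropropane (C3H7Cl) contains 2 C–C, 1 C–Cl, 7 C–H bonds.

ΔH ≈ −98 kJ

Bonds broken (reactants):
  C–C: 2 × 351 = 702
  C–H: 8 × 428 = 3424
  Cl–Cl: 1 × 253 = 253
  Σ(broken) = 4379 kJ
Bonds formed (products):
  C–C: 2 × 351 = 702
  C–Cl: 1 × 336 = 336
  C–H: 7 × 428 = 2996
  H–Cl: 1 × 443 = 443
  Σ(formed) = 4477 kJ
ΔH = Σ(broken) − Σ(formed) = 4379 − 4477 = −98 kJ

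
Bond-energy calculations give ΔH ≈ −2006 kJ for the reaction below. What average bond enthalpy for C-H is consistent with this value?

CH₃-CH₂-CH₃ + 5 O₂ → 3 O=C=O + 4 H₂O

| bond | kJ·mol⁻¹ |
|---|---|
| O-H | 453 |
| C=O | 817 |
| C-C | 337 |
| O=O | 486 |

Let D be the C-H bond energy.
Σ(broken) = 2×337 + 8×D + 5×486 = 3104 + 8D
Σ(formed) = 6×817 + 8×453 = 8526
ΔH = Σ(broken) − Σ(formed) = (3104 + 8D) − (8526) = −5422 + 8D
Setting this equal to −2006 kJ gives 8D = 3416, so D = 427 kJ/mol.

D(C-H) ≈ 427 kJ/mol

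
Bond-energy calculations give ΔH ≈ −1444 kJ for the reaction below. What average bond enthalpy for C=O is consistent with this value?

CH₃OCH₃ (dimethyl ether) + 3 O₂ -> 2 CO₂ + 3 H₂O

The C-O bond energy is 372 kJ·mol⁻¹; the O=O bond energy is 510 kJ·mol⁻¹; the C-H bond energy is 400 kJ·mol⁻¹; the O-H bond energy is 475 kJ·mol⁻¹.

Let D be the C=O bond energy.
Σ(broken) = 6×400 + 2×372 + 3×510 = 4674
Σ(formed) = 4×D + 6×475 = 2850 + 4D
ΔH = Σ(broken) − Σ(formed) = (4674) − (2850 + 4D) = +1824 − 4D
Setting this equal to −1444 kJ gives 4D = 3268, so D = 817 kJ/mol.

D(C=O) ≈ 817 kJ/mol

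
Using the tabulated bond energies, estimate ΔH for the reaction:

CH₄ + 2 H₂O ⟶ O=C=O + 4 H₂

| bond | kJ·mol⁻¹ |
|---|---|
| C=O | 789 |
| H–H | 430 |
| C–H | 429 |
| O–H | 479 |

ΔH ≈ +334 kJ

Bonds broken (reactants):
  C–H: 4 × 429 = 1716
  O–H: 4 × 479 = 1916
  Σ(broken) = 3632 kJ
Bonds formed (products):
  C=O: 2 × 789 = 1578
  H–H: 4 × 430 = 1720
  Σ(formed) = 3298 kJ
ΔH = Σ(broken) − Σ(formed) = 3632 − 3298 = +334 kJ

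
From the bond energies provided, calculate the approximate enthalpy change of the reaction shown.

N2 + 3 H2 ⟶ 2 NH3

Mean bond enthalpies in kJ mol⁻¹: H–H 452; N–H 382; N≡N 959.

ΔH ≈ +23 kJ

Bonds broken (reactants):
  H–H: 3 × 452 = 1356
  N≡N: 1 × 959 = 959
  Σ(broken) = 2315 kJ
Bonds formed (products):
  N–H: 6 × 382 = 2292
  Σ(formed) = 2292 kJ
ΔH = Σ(broken) − Σ(formed) = 2315 − 2292 = +23 kJ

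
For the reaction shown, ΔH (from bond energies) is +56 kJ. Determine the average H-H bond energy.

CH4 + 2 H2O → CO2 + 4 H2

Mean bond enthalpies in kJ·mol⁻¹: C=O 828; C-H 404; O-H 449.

D(H-H) ≈ 425 kJ/mol

Let D be the H-H bond energy.
Σ(broken) = 4×404 + 4×449 = 3412
Σ(formed) = 2×828 + 4×D = 1656 + 4D
ΔH = Σ(broken) − Σ(formed) = (3412) − (1656 + 4D) = +1756 − 4D
Setting this equal to +56 kJ gives 4D = 1700, so D = 425 kJ/mol.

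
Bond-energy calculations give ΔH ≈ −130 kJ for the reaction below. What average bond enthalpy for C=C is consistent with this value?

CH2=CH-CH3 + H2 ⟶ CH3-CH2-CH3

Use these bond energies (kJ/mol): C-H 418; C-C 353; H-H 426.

Let D be the C=C bond energy.
Σ(broken) = 1×353 + 6×418 + 1×D + 1×426 = 3287 + D
Σ(formed) = 2×353 + 8×418 = 4050
ΔH = Σ(broken) − Σ(formed) = (3287 + D) − (4050) = −763 + D
Setting this equal to −130 kJ gives D = 633 kJ/mol.

D(C=C) ≈ 633 kJ/mol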